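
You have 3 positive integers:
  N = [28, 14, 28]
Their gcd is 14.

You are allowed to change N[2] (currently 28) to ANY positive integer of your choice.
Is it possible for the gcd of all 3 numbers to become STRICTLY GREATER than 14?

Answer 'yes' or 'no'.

Current gcd = 14
gcd of all OTHER numbers (without N[2]=28): gcd([28, 14]) = 14
The new gcd after any change is gcd(14, new_value).
This can be at most 14.
Since 14 = old gcd 14, the gcd can only stay the same or decrease.

Answer: no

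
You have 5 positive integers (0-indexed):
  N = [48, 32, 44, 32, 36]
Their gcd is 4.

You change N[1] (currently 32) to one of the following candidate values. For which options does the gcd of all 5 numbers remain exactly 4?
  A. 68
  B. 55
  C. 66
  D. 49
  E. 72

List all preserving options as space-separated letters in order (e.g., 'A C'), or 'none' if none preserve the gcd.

Old gcd = 4; gcd of others (without N[1]) = 4
New gcd for candidate v: gcd(4, v). Preserves old gcd iff gcd(4, v) = 4.
  Option A: v=68, gcd(4,68)=4 -> preserves
  Option B: v=55, gcd(4,55)=1 -> changes
  Option C: v=66, gcd(4,66)=2 -> changes
  Option D: v=49, gcd(4,49)=1 -> changes
  Option E: v=72, gcd(4,72)=4 -> preserves

Answer: A E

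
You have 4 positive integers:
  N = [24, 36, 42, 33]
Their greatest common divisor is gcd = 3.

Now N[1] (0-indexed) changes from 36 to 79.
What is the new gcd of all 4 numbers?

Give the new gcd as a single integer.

Answer: 1

Derivation:
Numbers: [24, 36, 42, 33], gcd = 3
Change: index 1, 36 -> 79
gcd of the OTHER numbers (without index 1): gcd([24, 42, 33]) = 3
New gcd = gcd(g_others, new_val) = gcd(3, 79) = 1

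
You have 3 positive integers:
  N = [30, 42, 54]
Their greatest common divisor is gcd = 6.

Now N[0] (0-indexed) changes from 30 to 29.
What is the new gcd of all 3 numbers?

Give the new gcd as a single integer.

Answer: 1

Derivation:
Numbers: [30, 42, 54], gcd = 6
Change: index 0, 30 -> 29
gcd of the OTHER numbers (without index 0): gcd([42, 54]) = 6
New gcd = gcd(g_others, new_val) = gcd(6, 29) = 1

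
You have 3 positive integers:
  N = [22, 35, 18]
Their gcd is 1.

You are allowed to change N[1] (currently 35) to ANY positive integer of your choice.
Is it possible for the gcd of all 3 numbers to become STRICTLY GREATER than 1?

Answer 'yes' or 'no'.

Current gcd = 1
gcd of all OTHER numbers (without N[1]=35): gcd([22, 18]) = 2
The new gcd after any change is gcd(2, new_value).
This can be at most 2.
Since 2 > old gcd 1, the gcd CAN increase (e.g., set N[1] = 2).

Answer: yes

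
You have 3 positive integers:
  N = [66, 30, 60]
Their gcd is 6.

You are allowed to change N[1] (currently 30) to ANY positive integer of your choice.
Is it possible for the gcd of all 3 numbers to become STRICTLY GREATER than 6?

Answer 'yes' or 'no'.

Answer: no

Derivation:
Current gcd = 6
gcd of all OTHER numbers (without N[1]=30): gcd([66, 60]) = 6
The new gcd after any change is gcd(6, new_value).
This can be at most 6.
Since 6 = old gcd 6, the gcd can only stay the same or decrease.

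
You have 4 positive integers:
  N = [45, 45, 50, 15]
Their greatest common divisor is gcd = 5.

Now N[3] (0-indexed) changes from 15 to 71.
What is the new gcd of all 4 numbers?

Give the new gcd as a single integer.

Numbers: [45, 45, 50, 15], gcd = 5
Change: index 3, 15 -> 71
gcd of the OTHER numbers (without index 3): gcd([45, 45, 50]) = 5
New gcd = gcd(g_others, new_val) = gcd(5, 71) = 1

Answer: 1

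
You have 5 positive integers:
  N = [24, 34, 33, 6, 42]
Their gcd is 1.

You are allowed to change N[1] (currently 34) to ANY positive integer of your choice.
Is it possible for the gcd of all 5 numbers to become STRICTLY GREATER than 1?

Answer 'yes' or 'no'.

Current gcd = 1
gcd of all OTHER numbers (without N[1]=34): gcd([24, 33, 6, 42]) = 3
The new gcd after any change is gcd(3, new_value).
This can be at most 3.
Since 3 > old gcd 1, the gcd CAN increase (e.g., set N[1] = 3).

Answer: yes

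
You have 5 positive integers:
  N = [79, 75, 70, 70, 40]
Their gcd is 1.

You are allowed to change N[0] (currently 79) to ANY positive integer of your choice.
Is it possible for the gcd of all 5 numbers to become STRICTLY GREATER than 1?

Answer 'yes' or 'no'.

Answer: yes

Derivation:
Current gcd = 1
gcd of all OTHER numbers (without N[0]=79): gcd([75, 70, 70, 40]) = 5
The new gcd after any change is gcd(5, new_value).
This can be at most 5.
Since 5 > old gcd 1, the gcd CAN increase (e.g., set N[0] = 5).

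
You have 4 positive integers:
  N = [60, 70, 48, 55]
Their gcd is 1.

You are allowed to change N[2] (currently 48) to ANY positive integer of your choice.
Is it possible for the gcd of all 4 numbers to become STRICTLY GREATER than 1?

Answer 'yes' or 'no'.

Current gcd = 1
gcd of all OTHER numbers (without N[2]=48): gcd([60, 70, 55]) = 5
The new gcd after any change is gcd(5, new_value).
This can be at most 5.
Since 5 > old gcd 1, the gcd CAN increase (e.g., set N[2] = 5).

Answer: yes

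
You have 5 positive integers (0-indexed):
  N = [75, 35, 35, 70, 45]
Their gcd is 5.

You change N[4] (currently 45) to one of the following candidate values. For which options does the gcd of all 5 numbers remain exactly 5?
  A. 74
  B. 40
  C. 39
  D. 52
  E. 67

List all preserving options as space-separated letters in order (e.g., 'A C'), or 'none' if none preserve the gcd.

Old gcd = 5; gcd of others (without N[4]) = 5
New gcd for candidate v: gcd(5, v). Preserves old gcd iff gcd(5, v) = 5.
  Option A: v=74, gcd(5,74)=1 -> changes
  Option B: v=40, gcd(5,40)=5 -> preserves
  Option C: v=39, gcd(5,39)=1 -> changes
  Option D: v=52, gcd(5,52)=1 -> changes
  Option E: v=67, gcd(5,67)=1 -> changes

Answer: B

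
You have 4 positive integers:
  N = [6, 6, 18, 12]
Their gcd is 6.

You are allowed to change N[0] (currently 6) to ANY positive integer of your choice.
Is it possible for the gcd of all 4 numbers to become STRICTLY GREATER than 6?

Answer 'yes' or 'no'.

Current gcd = 6
gcd of all OTHER numbers (without N[0]=6): gcd([6, 18, 12]) = 6
The new gcd after any change is gcd(6, new_value).
This can be at most 6.
Since 6 = old gcd 6, the gcd can only stay the same or decrease.

Answer: no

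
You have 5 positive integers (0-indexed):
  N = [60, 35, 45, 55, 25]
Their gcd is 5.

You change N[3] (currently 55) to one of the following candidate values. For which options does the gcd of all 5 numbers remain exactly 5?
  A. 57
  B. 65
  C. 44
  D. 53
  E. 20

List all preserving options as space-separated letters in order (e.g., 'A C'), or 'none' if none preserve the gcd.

Old gcd = 5; gcd of others (without N[3]) = 5
New gcd for candidate v: gcd(5, v). Preserves old gcd iff gcd(5, v) = 5.
  Option A: v=57, gcd(5,57)=1 -> changes
  Option B: v=65, gcd(5,65)=5 -> preserves
  Option C: v=44, gcd(5,44)=1 -> changes
  Option D: v=53, gcd(5,53)=1 -> changes
  Option E: v=20, gcd(5,20)=5 -> preserves

Answer: B E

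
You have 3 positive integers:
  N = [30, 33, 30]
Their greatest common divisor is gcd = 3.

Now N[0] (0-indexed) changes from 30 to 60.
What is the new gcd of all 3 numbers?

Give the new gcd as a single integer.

Answer: 3

Derivation:
Numbers: [30, 33, 30], gcd = 3
Change: index 0, 30 -> 60
gcd of the OTHER numbers (without index 0): gcd([33, 30]) = 3
New gcd = gcd(g_others, new_val) = gcd(3, 60) = 3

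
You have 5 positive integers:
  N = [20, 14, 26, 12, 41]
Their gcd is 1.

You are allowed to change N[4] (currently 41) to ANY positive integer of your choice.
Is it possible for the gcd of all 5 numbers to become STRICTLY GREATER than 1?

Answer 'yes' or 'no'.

Current gcd = 1
gcd of all OTHER numbers (without N[4]=41): gcd([20, 14, 26, 12]) = 2
The new gcd after any change is gcd(2, new_value).
This can be at most 2.
Since 2 > old gcd 1, the gcd CAN increase (e.g., set N[4] = 2).

Answer: yes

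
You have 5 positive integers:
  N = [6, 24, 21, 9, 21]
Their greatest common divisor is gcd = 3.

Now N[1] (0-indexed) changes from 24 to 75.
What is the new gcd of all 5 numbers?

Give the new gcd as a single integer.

Numbers: [6, 24, 21, 9, 21], gcd = 3
Change: index 1, 24 -> 75
gcd of the OTHER numbers (without index 1): gcd([6, 21, 9, 21]) = 3
New gcd = gcd(g_others, new_val) = gcd(3, 75) = 3

Answer: 3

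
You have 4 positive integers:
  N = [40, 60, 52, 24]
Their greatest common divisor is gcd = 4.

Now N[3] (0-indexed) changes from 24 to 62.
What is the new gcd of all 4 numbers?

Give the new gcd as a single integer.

Answer: 2

Derivation:
Numbers: [40, 60, 52, 24], gcd = 4
Change: index 3, 24 -> 62
gcd of the OTHER numbers (without index 3): gcd([40, 60, 52]) = 4
New gcd = gcd(g_others, new_val) = gcd(4, 62) = 2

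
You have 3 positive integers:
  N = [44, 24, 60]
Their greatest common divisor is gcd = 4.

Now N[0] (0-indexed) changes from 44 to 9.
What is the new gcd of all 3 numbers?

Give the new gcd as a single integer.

Answer: 3

Derivation:
Numbers: [44, 24, 60], gcd = 4
Change: index 0, 44 -> 9
gcd of the OTHER numbers (without index 0): gcd([24, 60]) = 12
New gcd = gcd(g_others, new_val) = gcd(12, 9) = 3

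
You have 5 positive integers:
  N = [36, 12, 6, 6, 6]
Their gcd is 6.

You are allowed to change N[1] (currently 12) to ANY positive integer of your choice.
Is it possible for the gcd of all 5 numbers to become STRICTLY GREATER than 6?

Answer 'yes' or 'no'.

Answer: no

Derivation:
Current gcd = 6
gcd of all OTHER numbers (without N[1]=12): gcd([36, 6, 6, 6]) = 6
The new gcd after any change is gcd(6, new_value).
This can be at most 6.
Since 6 = old gcd 6, the gcd can only stay the same or decrease.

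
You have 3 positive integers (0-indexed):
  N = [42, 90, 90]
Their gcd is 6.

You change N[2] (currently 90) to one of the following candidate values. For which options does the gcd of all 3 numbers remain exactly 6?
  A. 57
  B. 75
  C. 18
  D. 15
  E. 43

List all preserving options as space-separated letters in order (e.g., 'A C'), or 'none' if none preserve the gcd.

Old gcd = 6; gcd of others (without N[2]) = 6
New gcd for candidate v: gcd(6, v). Preserves old gcd iff gcd(6, v) = 6.
  Option A: v=57, gcd(6,57)=3 -> changes
  Option B: v=75, gcd(6,75)=3 -> changes
  Option C: v=18, gcd(6,18)=6 -> preserves
  Option D: v=15, gcd(6,15)=3 -> changes
  Option E: v=43, gcd(6,43)=1 -> changes

Answer: C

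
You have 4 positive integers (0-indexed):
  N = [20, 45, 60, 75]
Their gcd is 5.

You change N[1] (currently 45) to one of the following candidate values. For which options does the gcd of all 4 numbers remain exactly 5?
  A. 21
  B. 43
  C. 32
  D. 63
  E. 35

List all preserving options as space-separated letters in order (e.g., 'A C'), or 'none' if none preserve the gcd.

Old gcd = 5; gcd of others (without N[1]) = 5
New gcd for candidate v: gcd(5, v). Preserves old gcd iff gcd(5, v) = 5.
  Option A: v=21, gcd(5,21)=1 -> changes
  Option B: v=43, gcd(5,43)=1 -> changes
  Option C: v=32, gcd(5,32)=1 -> changes
  Option D: v=63, gcd(5,63)=1 -> changes
  Option E: v=35, gcd(5,35)=5 -> preserves

Answer: E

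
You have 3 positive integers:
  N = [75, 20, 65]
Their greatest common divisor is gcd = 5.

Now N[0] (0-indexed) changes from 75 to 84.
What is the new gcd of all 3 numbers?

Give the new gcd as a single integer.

Numbers: [75, 20, 65], gcd = 5
Change: index 0, 75 -> 84
gcd of the OTHER numbers (without index 0): gcd([20, 65]) = 5
New gcd = gcd(g_others, new_val) = gcd(5, 84) = 1

Answer: 1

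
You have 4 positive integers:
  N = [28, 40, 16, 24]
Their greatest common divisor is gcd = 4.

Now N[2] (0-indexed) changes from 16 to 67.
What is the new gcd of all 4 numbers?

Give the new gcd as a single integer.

Answer: 1

Derivation:
Numbers: [28, 40, 16, 24], gcd = 4
Change: index 2, 16 -> 67
gcd of the OTHER numbers (without index 2): gcd([28, 40, 24]) = 4
New gcd = gcd(g_others, new_val) = gcd(4, 67) = 1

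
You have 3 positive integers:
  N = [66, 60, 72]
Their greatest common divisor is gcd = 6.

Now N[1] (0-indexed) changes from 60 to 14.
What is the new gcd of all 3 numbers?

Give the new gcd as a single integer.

Numbers: [66, 60, 72], gcd = 6
Change: index 1, 60 -> 14
gcd of the OTHER numbers (without index 1): gcd([66, 72]) = 6
New gcd = gcd(g_others, new_val) = gcd(6, 14) = 2

Answer: 2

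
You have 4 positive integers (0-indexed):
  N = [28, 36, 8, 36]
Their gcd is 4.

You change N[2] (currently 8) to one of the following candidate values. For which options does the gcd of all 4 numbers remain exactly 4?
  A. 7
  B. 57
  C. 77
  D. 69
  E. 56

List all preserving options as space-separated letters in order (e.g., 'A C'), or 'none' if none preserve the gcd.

Old gcd = 4; gcd of others (without N[2]) = 4
New gcd for candidate v: gcd(4, v). Preserves old gcd iff gcd(4, v) = 4.
  Option A: v=7, gcd(4,7)=1 -> changes
  Option B: v=57, gcd(4,57)=1 -> changes
  Option C: v=77, gcd(4,77)=1 -> changes
  Option D: v=69, gcd(4,69)=1 -> changes
  Option E: v=56, gcd(4,56)=4 -> preserves

Answer: E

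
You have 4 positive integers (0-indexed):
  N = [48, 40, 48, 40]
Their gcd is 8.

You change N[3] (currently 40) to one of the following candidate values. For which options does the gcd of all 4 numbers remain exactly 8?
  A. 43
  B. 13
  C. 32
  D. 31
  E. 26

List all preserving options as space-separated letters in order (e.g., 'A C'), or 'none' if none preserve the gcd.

Old gcd = 8; gcd of others (without N[3]) = 8
New gcd for candidate v: gcd(8, v). Preserves old gcd iff gcd(8, v) = 8.
  Option A: v=43, gcd(8,43)=1 -> changes
  Option B: v=13, gcd(8,13)=1 -> changes
  Option C: v=32, gcd(8,32)=8 -> preserves
  Option D: v=31, gcd(8,31)=1 -> changes
  Option E: v=26, gcd(8,26)=2 -> changes

Answer: C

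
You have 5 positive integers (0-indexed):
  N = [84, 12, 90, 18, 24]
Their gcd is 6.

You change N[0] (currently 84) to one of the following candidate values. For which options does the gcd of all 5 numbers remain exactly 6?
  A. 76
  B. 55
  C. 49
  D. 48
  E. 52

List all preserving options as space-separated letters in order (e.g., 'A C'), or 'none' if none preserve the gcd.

Old gcd = 6; gcd of others (without N[0]) = 6
New gcd for candidate v: gcd(6, v). Preserves old gcd iff gcd(6, v) = 6.
  Option A: v=76, gcd(6,76)=2 -> changes
  Option B: v=55, gcd(6,55)=1 -> changes
  Option C: v=49, gcd(6,49)=1 -> changes
  Option D: v=48, gcd(6,48)=6 -> preserves
  Option E: v=52, gcd(6,52)=2 -> changes

Answer: D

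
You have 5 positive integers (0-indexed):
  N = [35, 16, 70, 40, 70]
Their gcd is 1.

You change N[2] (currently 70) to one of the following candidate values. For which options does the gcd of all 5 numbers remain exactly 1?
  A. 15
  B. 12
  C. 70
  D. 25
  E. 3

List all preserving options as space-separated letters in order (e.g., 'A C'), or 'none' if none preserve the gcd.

Answer: A B C D E

Derivation:
Old gcd = 1; gcd of others (without N[2]) = 1
New gcd for candidate v: gcd(1, v). Preserves old gcd iff gcd(1, v) = 1.
  Option A: v=15, gcd(1,15)=1 -> preserves
  Option B: v=12, gcd(1,12)=1 -> preserves
  Option C: v=70, gcd(1,70)=1 -> preserves
  Option D: v=25, gcd(1,25)=1 -> preserves
  Option E: v=3, gcd(1,3)=1 -> preserves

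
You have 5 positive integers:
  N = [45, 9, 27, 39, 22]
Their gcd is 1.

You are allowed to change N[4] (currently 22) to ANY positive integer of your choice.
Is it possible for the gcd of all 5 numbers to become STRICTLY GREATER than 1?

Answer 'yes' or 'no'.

Current gcd = 1
gcd of all OTHER numbers (without N[4]=22): gcd([45, 9, 27, 39]) = 3
The new gcd after any change is gcd(3, new_value).
This can be at most 3.
Since 3 > old gcd 1, the gcd CAN increase (e.g., set N[4] = 3).

Answer: yes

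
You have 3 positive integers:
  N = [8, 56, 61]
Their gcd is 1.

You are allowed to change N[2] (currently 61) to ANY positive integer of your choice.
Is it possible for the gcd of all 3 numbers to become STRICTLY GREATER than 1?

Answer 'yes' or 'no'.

Answer: yes

Derivation:
Current gcd = 1
gcd of all OTHER numbers (without N[2]=61): gcd([8, 56]) = 8
The new gcd after any change is gcd(8, new_value).
This can be at most 8.
Since 8 > old gcd 1, the gcd CAN increase (e.g., set N[2] = 8).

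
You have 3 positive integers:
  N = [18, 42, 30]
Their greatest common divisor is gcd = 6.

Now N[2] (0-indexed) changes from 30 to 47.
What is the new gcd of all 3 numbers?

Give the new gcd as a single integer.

Answer: 1

Derivation:
Numbers: [18, 42, 30], gcd = 6
Change: index 2, 30 -> 47
gcd of the OTHER numbers (without index 2): gcd([18, 42]) = 6
New gcd = gcd(g_others, new_val) = gcd(6, 47) = 1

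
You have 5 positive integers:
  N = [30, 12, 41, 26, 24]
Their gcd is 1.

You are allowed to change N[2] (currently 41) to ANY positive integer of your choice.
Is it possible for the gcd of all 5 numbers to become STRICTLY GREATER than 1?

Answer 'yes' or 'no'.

Current gcd = 1
gcd of all OTHER numbers (without N[2]=41): gcd([30, 12, 26, 24]) = 2
The new gcd after any change is gcd(2, new_value).
This can be at most 2.
Since 2 > old gcd 1, the gcd CAN increase (e.g., set N[2] = 2).

Answer: yes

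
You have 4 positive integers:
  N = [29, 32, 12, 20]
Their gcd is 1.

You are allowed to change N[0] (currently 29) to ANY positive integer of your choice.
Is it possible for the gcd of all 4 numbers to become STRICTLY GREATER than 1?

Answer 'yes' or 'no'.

Current gcd = 1
gcd of all OTHER numbers (without N[0]=29): gcd([32, 12, 20]) = 4
The new gcd after any change is gcd(4, new_value).
This can be at most 4.
Since 4 > old gcd 1, the gcd CAN increase (e.g., set N[0] = 4).

Answer: yes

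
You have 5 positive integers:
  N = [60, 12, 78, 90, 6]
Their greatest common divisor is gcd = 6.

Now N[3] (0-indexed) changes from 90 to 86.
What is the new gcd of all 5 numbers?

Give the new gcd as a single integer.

Answer: 2

Derivation:
Numbers: [60, 12, 78, 90, 6], gcd = 6
Change: index 3, 90 -> 86
gcd of the OTHER numbers (without index 3): gcd([60, 12, 78, 6]) = 6
New gcd = gcd(g_others, new_val) = gcd(6, 86) = 2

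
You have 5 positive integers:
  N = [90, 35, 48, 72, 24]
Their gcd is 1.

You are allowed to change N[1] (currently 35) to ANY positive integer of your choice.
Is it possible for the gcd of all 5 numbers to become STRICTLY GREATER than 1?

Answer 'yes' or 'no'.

Answer: yes

Derivation:
Current gcd = 1
gcd of all OTHER numbers (without N[1]=35): gcd([90, 48, 72, 24]) = 6
The new gcd after any change is gcd(6, new_value).
This can be at most 6.
Since 6 > old gcd 1, the gcd CAN increase (e.g., set N[1] = 6).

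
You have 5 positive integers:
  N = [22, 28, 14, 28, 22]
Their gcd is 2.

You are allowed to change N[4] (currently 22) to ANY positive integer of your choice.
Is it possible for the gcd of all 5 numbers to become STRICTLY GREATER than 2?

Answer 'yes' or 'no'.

Current gcd = 2
gcd of all OTHER numbers (without N[4]=22): gcd([22, 28, 14, 28]) = 2
The new gcd after any change is gcd(2, new_value).
This can be at most 2.
Since 2 = old gcd 2, the gcd can only stay the same or decrease.

Answer: no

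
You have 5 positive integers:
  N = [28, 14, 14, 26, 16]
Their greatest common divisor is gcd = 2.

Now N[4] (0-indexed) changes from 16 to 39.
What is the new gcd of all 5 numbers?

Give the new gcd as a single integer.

Numbers: [28, 14, 14, 26, 16], gcd = 2
Change: index 4, 16 -> 39
gcd of the OTHER numbers (without index 4): gcd([28, 14, 14, 26]) = 2
New gcd = gcd(g_others, new_val) = gcd(2, 39) = 1

Answer: 1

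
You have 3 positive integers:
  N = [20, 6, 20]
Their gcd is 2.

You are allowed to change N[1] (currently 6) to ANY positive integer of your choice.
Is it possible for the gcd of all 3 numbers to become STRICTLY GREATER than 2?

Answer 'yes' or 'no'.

Current gcd = 2
gcd of all OTHER numbers (without N[1]=6): gcd([20, 20]) = 20
The new gcd after any change is gcd(20, new_value).
This can be at most 20.
Since 20 > old gcd 2, the gcd CAN increase (e.g., set N[1] = 20).

Answer: yes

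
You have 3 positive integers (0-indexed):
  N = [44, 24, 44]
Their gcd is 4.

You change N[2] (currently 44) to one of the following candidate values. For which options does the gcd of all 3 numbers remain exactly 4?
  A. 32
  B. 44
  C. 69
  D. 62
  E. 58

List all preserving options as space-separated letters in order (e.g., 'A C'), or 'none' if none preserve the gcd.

Answer: A B

Derivation:
Old gcd = 4; gcd of others (without N[2]) = 4
New gcd for candidate v: gcd(4, v). Preserves old gcd iff gcd(4, v) = 4.
  Option A: v=32, gcd(4,32)=4 -> preserves
  Option B: v=44, gcd(4,44)=4 -> preserves
  Option C: v=69, gcd(4,69)=1 -> changes
  Option D: v=62, gcd(4,62)=2 -> changes
  Option E: v=58, gcd(4,58)=2 -> changes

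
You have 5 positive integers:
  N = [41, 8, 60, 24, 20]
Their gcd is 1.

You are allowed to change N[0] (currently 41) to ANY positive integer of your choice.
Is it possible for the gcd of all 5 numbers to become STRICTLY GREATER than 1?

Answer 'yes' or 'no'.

Answer: yes

Derivation:
Current gcd = 1
gcd of all OTHER numbers (without N[0]=41): gcd([8, 60, 24, 20]) = 4
The new gcd after any change is gcd(4, new_value).
This can be at most 4.
Since 4 > old gcd 1, the gcd CAN increase (e.g., set N[0] = 4).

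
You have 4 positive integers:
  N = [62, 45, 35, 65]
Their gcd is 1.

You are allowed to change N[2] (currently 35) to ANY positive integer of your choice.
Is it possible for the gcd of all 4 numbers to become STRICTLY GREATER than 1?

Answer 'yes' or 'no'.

Current gcd = 1
gcd of all OTHER numbers (without N[2]=35): gcd([62, 45, 65]) = 1
The new gcd after any change is gcd(1, new_value).
This can be at most 1.
Since 1 = old gcd 1, the gcd can only stay the same or decrease.

Answer: no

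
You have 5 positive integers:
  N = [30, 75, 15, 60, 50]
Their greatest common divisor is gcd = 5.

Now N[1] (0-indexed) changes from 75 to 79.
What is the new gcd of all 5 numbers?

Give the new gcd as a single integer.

Numbers: [30, 75, 15, 60, 50], gcd = 5
Change: index 1, 75 -> 79
gcd of the OTHER numbers (without index 1): gcd([30, 15, 60, 50]) = 5
New gcd = gcd(g_others, new_val) = gcd(5, 79) = 1

Answer: 1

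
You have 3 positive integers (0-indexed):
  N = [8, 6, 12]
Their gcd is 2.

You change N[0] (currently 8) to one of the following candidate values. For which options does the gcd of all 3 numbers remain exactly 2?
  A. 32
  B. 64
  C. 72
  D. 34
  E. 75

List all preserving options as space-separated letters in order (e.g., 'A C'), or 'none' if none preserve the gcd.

Answer: A B D

Derivation:
Old gcd = 2; gcd of others (without N[0]) = 6
New gcd for candidate v: gcd(6, v). Preserves old gcd iff gcd(6, v) = 2.
  Option A: v=32, gcd(6,32)=2 -> preserves
  Option B: v=64, gcd(6,64)=2 -> preserves
  Option C: v=72, gcd(6,72)=6 -> changes
  Option D: v=34, gcd(6,34)=2 -> preserves
  Option E: v=75, gcd(6,75)=3 -> changes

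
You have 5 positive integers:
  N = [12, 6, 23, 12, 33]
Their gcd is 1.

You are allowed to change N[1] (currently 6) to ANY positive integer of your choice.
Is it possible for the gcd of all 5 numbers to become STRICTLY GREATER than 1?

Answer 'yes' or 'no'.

Current gcd = 1
gcd of all OTHER numbers (without N[1]=6): gcd([12, 23, 12, 33]) = 1
The new gcd after any change is gcd(1, new_value).
This can be at most 1.
Since 1 = old gcd 1, the gcd can only stay the same or decrease.

Answer: no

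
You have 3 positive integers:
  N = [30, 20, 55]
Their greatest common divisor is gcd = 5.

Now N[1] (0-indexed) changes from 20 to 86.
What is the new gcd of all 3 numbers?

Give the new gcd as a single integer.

Numbers: [30, 20, 55], gcd = 5
Change: index 1, 20 -> 86
gcd of the OTHER numbers (without index 1): gcd([30, 55]) = 5
New gcd = gcd(g_others, new_val) = gcd(5, 86) = 1

Answer: 1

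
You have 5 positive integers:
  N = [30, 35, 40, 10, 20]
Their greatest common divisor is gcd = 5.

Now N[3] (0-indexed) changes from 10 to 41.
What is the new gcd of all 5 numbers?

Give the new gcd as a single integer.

Answer: 1

Derivation:
Numbers: [30, 35, 40, 10, 20], gcd = 5
Change: index 3, 10 -> 41
gcd of the OTHER numbers (without index 3): gcd([30, 35, 40, 20]) = 5
New gcd = gcd(g_others, new_val) = gcd(5, 41) = 1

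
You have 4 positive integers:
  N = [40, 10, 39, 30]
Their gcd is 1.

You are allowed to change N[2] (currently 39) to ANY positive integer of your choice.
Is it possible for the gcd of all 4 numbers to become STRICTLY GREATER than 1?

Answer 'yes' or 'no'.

Answer: yes

Derivation:
Current gcd = 1
gcd of all OTHER numbers (without N[2]=39): gcd([40, 10, 30]) = 10
The new gcd after any change is gcd(10, new_value).
This can be at most 10.
Since 10 > old gcd 1, the gcd CAN increase (e.g., set N[2] = 10).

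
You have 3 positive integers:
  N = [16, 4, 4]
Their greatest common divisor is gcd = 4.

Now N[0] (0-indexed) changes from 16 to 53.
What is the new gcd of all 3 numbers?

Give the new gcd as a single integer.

Numbers: [16, 4, 4], gcd = 4
Change: index 0, 16 -> 53
gcd of the OTHER numbers (without index 0): gcd([4, 4]) = 4
New gcd = gcd(g_others, new_val) = gcd(4, 53) = 1

Answer: 1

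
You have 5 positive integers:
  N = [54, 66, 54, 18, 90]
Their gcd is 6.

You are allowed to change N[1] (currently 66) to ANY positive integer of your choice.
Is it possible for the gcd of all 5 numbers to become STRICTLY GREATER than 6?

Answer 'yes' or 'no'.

Current gcd = 6
gcd of all OTHER numbers (without N[1]=66): gcd([54, 54, 18, 90]) = 18
The new gcd after any change is gcd(18, new_value).
This can be at most 18.
Since 18 > old gcd 6, the gcd CAN increase (e.g., set N[1] = 18).

Answer: yes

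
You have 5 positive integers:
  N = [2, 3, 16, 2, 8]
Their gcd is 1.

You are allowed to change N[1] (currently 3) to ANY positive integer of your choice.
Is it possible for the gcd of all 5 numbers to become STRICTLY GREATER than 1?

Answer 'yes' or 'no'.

Answer: yes

Derivation:
Current gcd = 1
gcd of all OTHER numbers (without N[1]=3): gcd([2, 16, 2, 8]) = 2
The new gcd after any change is gcd(2, new_value).
This can be at most 2.
Since 2 > old gcd 1, the gcd CAN increase (e.g., set N[1] = 2).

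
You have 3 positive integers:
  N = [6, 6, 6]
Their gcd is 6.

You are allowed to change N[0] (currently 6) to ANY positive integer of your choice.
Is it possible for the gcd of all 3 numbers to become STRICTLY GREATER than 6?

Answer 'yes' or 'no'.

Answer: no

Derivation:
Current gcd = 6
gcd of all OTHER numbers (without N[0]=6): gcd([6, 6]) = 6
The new gcd after any change is gcd(6, new_value).
This can be at most 6.
Since 6 = old gcd 6, the gcd can only stay the same or decrease.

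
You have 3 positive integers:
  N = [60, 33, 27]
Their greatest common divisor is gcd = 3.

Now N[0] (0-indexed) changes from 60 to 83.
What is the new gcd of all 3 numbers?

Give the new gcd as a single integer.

Answer: 1

Derivation:
Numbers: [60, 33, 27], gcd = 3
Change: index 0, 60 -> 83
gcd of the OTHER numbers (without index 0): gcd([33, 27]) = 3
New gcd = gcd(g_others, new_val) = gcd(3, 83) = 1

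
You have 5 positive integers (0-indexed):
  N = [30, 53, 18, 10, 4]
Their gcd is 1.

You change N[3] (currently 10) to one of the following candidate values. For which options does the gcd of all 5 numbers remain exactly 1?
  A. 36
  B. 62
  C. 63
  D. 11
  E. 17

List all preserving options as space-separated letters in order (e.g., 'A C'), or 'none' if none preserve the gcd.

Answer: A B C D E

Derivation:
Old gcd = 1; gcd of others (without N[3]) = 1
New gcd for candidate v: gcd(1, v). Preserves old gcd iff gcd(1, v) = 1.
  Option A: v=36, gcd(1,36)=1 -> preserves
  Option B: v=62, gcd(1,62)=1 -> preserves
  Option C: v=63, gcd(1,63)=1 -> preserves
  Option D: v=11, gcd(1,11)=1 -> preserves
  Option E: v=17, gcd(1,17)=1 -> preserves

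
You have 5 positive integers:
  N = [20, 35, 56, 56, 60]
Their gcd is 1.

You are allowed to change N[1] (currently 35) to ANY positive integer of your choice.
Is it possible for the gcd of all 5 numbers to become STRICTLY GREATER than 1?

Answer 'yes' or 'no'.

Answer: yes

Derivation:
Current gcd = 1
gcd of all OTHER numbers (without N[1]=35): gcd([20, 56, 56, 60]) = 4
The new gcd after any change is gcd(4, new_value).
This can be at most 4.
Since 4 > old gcd 1, the gcd CAN increase (e.g., set N[1] = 4).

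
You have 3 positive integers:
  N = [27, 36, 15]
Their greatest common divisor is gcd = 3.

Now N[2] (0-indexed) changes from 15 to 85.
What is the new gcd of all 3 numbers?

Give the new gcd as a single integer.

Answer: 1

Derivation:
Numbers: [27, 36, 15], gcd = 3
Change: index 2, 15 -> 85
gcd of the OTHER numbers (without index 2): gcd([27, 36]) = 9
New gcd = gcd(g_others, new_val) = gcd(9, 85) = 1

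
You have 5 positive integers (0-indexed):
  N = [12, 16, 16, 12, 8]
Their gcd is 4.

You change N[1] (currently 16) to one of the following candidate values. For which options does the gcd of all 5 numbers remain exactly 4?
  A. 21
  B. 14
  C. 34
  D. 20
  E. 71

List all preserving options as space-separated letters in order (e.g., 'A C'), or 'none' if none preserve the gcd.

Answer: D

Derivation:
Old gcd = 4; gcd of others (without N[1]) = 4
New gcd for candidate v: gcd(4, v). Preserves old gcd iff gcd(4, v) = 4.
  Option A: v=21, gcd(4,21)=1 -> changes
  Option B: v=14, gcd(4,14)=2 -> changes
  Option C: v=34, gcd(4,34)=2 -> changes
  Option D: v=20, gcd(4,20)=4 -> preserves
  Option E: v=71, gcd(4,71)=1 -> changes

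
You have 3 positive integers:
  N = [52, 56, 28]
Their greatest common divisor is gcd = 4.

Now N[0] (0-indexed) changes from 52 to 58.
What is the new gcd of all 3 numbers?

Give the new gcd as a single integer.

Answer: 2

Derivation:
Numbers: [52, 56, 28], gcd = 4
Change: index 0, 52 -> 58
gcd of the OTHER numbers (without index 0): gcd([56, 28]) = 28
New gcd = gcd(g_others, new_val) = gcd(28, 58) = 2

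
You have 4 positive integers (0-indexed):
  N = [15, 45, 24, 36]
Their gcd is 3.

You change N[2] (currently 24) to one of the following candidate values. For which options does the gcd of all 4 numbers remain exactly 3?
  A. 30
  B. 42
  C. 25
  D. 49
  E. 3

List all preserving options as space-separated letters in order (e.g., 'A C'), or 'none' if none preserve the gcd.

Answer: A B E

Derivation:
Old gcd = 3; gcd of others (without N[2]) = 3
New gcd for candidate v: gcd(3, v). Preserves old gcd iff gcd(3, v) = 3.
  Option A: v=30, gcd(3,30)=3 -> preserves
  Option B: v=42, gcd(3,42)=3 -> preserves
  Option C: v=25, gcd(3,25)=1 -> changes
  Option D: v=49, gcd(3,49)=1 -> changes
  Option E: v=3, gcd(3,3)=3 -> preserves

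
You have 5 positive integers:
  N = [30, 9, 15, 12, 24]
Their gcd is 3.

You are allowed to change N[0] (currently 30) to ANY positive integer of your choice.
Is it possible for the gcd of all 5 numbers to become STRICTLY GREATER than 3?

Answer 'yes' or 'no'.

Answer: no

Derivation:
Current gcd = 3
gcd of all OTHER numbers (without N[0]=30): gcd([9, 15, 12, 24]) = 3
The new gcd after any change is gcd(3, new_value).
This can be at most 3.
Since 3 = old gcd 3, the gcd can only stay the same or decrease.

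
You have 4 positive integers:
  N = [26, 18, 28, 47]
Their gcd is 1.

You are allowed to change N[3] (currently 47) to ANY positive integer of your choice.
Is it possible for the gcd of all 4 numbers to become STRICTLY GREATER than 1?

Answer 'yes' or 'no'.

Current gcd = 1
gcd of all OTHER numbers (without N[3]=47): gcd([26, 18, 28]) = 2
The new gcd after any change is gcd(2, new_value).
This can be at most 2.
Since 2 > old gcd 1, the gcd CAN increase (e.g., set N[3] = 2).

Answer: yes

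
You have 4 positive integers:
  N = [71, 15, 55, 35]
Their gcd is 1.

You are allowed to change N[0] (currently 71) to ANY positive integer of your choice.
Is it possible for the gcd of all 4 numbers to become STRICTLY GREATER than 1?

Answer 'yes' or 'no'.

Current gcd = 1
gcd of all OTHER numbers (without N[0]=71): gcd([15, 55, 35]) = 5
The new gcd after any change is gcd(5, new_value).
This can be at most 5.
Since 5 > old gcd 1, the gcd CAN increase (e.g., set N[0] = 5).

Answer: yes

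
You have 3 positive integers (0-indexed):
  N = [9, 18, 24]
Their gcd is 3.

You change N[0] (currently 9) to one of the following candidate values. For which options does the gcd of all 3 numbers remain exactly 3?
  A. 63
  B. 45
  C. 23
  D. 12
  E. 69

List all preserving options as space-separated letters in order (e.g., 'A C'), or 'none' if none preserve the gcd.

Answer: A B E

Derivation:
Old gcd = 3; gcd of others (without N[0]) = 6
New gcd for candidate v: gcd(6, v). Preserves old gcd iff gcd(6, v) = 3.
  Option A: v=63, gcd(6,63)=3 -> preserves
  Option B: v=45, gcd(6,45)=3 -> preserves
  Option C: v=23, gcd(6,23)=1 -> changes
  Option D: v=12, gcd(6,12)=6 -> changes
  Option E: v=69, gcd(6,69)=3 -> preserves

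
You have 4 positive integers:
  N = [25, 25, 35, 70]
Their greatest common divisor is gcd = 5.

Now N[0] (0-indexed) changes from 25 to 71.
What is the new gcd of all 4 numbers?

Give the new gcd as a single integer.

Answer: 1

Derivation:
Numbers: [25, 25, 35, 70], gcd = 5
Change: index 0, 25 -> 71
gcd of the OTHER numbers (without index 0): gcd([25, 35, 70]) = 5
New gcd = gcd(g_others, new_val) = gcd(5, 71) = 1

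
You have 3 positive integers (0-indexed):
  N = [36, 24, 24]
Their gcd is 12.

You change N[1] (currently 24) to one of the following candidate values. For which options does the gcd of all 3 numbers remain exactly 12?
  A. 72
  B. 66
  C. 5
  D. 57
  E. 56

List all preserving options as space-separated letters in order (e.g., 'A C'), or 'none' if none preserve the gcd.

Answer: A

Derivation:
Old gcd = 12; gcd of others (without N[1]) = 12
New gcd for candidate v: gcd(12, v). Preserves old gcd iff gcd(12, v) = 12.
  Option A: v=72, gcd(12,72)=12 -> preserves
  Option B: v=66, gcd(12,66)=6 -> changes
  Option C: v=5, gcd(12,5)=1 -> changes
  Option D: v=57, gcd(12,57)=3 -> changes
  Option E: v=56, gcd(12,56)=4 -> changes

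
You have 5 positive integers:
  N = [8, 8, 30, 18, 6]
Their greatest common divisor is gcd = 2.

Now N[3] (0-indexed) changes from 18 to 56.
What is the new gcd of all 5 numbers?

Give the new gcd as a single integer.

Answer: 2

Derivation:
Numbers: [8, 8, 30, 18, 6], gcd = 2
Change: index 3, 18 -> 56
gcd of the OTHER numbers (without index 3): gcd([8, 8, 30, 6]) = 2
New gcd = gcd(g_others, new_val) = gcd(2, 56) = 2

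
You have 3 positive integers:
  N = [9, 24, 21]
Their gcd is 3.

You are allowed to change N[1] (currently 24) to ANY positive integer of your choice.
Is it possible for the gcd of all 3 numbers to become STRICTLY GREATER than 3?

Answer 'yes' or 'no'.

Current gcd = 3
gcd of all OTHER numbers (without N[1]=24): gcd([9, 21]) = 3
The new gcd after any change is gcd(3, new_value).
This can be at most 3.
Since 3 = old gcd 3, the gcd can only stay the same or decrease.

Answer: no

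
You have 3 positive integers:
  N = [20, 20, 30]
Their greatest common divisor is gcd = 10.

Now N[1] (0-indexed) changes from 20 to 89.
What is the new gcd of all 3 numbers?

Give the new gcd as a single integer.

Answer: 1

Derivation:
Numbers: [20, 20, 30], gcd = 10
Change: index 1, 20 -> 89
gcd of the OTHER numbers (without index 1): gcd([20, 30]) = 10
New gcd = gcd(g_others, new_val) = gcd(10, 89) = 1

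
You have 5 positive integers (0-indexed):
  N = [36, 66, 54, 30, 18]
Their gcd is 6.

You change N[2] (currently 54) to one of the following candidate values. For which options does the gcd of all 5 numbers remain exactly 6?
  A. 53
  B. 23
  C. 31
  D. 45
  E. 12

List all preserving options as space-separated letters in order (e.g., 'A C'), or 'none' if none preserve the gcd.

Old gcd = 6; gcd of others (without N[2]) = 6
New gcd for candidate v: gcd(6, v). Preserves old gcd iff gcd(6, v) = 6.
  Option A: v=53, gcd(6,53)=1 -> changes
  Option B: v=23, gcd(6,23)=1 -> changes
  Option C: v=31, gcd(6,31)=1 -> changes
  Option D: v=45, gcd(6,45)=3 -> changes
  Option E: v=12, gcd(6,12)=6 -> preserves

Answer: E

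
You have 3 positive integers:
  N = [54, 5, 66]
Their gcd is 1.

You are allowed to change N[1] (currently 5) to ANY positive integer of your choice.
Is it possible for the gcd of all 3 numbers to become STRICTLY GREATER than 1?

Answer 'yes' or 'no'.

Answer: yes

Derivation:
Current gcd = 1
gcd of all OTHER numbers (without N[1]=5): gcd([54, 66]) = 6
The new gcd after any change is gcd(6, new_value).
This can be at most 6.
Since 6 > old gcd 1, the gcd CAN increase (e.g., set N[1] = 6).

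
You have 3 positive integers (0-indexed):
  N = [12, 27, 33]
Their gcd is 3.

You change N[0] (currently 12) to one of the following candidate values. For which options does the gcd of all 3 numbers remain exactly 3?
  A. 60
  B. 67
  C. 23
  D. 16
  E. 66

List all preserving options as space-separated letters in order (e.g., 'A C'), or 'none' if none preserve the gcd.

Answer: A E

Derivation:
Old gcd = 3; gcd of others (without N[0]) = 3
New gcd for candidate v: gcd(3, v). Preserves old gcd iff gcd(3, v) = 3.
  Option A: v=60, gcd(3,60)=3 -> preserves
  Option B: v=67, gcd(3,67)=1 -> changes
  Option C: v=23, gcd(3,23)=1 -> changes
  Option D: v=16, gcd(3,16)=1 -> changes
  Option E: v=66, gcd(3,66)=3 -> preserves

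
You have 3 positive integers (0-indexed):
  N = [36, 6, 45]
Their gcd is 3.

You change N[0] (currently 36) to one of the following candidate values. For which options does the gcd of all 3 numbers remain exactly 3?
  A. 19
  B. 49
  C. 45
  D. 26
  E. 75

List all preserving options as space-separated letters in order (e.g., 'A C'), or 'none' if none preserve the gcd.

Old gcd = 3; gcd of others (without N[0]) = 3
New gcd for candidate v: gcd(3, v). Preserves old gcd iff gcd(3, v) = 3.
  Option A: v=19, gcd(3,19)=1 -> changes
  Option B: v=49, gcd(3,49)=1 -> changes
  Option C: v=45, gcd(3,45)=3 -> preserves
  Option D: v=26, gcd(3,26)=1 -> changes
  Option E: v=75, gcd(3,75)=3 -> preserves

Answer: C E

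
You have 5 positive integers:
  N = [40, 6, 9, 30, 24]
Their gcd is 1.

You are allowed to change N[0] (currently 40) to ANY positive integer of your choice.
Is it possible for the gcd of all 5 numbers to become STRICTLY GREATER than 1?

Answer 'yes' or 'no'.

Answer: yes

Derivation:
Current gcd = 1
gcd of all OTHER numbers (without N[0]=40): gcd([6, 9, 30, 24]) = 3
The new gcd after any change is gcd(3, new_value).
This can be at most 3.
Since 3 > old gcd 1, the gcd CAN increase (e.g., set N[0] = 3).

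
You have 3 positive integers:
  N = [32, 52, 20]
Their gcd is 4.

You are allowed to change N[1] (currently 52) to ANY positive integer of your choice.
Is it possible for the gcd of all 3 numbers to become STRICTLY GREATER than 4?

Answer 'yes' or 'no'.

Current gcd = 4
gcd of all OTHER numbers (without N[1]=52): gcd([32, 20]) = 4
The new gcd after any change is gcd(4, new_value).
This can be at most 4.
Since 4 = old gcd 4, the gcd can only stay the same or decrease.

Answer: no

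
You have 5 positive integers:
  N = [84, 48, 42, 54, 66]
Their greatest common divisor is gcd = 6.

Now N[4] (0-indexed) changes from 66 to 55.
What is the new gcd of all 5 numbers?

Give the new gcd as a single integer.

Answer: 1

Derivation:
Numbers: [84, 48, 42, 54, 66], gcd = 6
Change: index 4, 66 -> 55
gcd of the OTHER numbers (without index 4): gcd([84, 48, 42, 54]) = 6
New gcd = gcd(g_others, new_val) = gcd(6, 55) = 1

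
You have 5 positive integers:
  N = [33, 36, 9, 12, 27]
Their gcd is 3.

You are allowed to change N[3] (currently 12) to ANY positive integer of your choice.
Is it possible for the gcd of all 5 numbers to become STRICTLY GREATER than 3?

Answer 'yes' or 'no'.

Answer: no

Derivation:
Current gcd = 3
gcd of all OTHER numbers (without N[3]=12): gcd([33, 36, 9, 27]) = 3
The new gcd after any change is gcd(3, new_value).
This can be at most 3.
Since 3 = old gcd 3, the gcd can only stay the same or decrease.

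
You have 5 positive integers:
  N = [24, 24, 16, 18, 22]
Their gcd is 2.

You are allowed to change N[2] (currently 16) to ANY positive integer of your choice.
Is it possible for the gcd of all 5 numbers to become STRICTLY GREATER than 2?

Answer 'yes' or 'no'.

Answer: no

Derivation:
Current gcd = 2
gcd of all OTHER numbers (without N[2]=16): gcd([24, 24, 18, 22]) = 2
The new gcd after any change is gcd(2, new_value).
This can be at most 2.
Since 2 = old gcd 2, the gcd can only stay the same or decrease.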